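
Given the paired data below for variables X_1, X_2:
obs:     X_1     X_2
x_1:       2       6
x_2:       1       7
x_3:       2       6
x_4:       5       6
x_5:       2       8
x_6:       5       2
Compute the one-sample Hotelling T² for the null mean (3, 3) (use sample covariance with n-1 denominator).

Step 1 — sample mean vector:
  mean(X_1) = (2 + 1 + 2 + 5 + 2 + 5) / 6 = 17/6 = 2.8333
  mean(X_2) = (6 + 7 + 6 + 6 + 8 + 2) / 6 = 35/6 = 5.8333
  x̄ = (2.8333, 5.8333),  deviation x̄ - mu_0 = (2.8333, 5.8333) - (3, 3) = (-0.1667, 2.8333).

Step 2 — sample covariance matrix, S[i,j] = (1/(n-1)) · Σ_k (x_{k,i} - mean_i) · (x_{k,j} - mean_j), divisor n-1 = 5:
  S[X_1,X_1] = ((-0.8333)·(-0.8333) + (-1.8333)·(-1.8333) + (-0.8333)·(-0.8333) + (2.1667)·(2.1667) + (-0.8333)·(-0.8333) + (2.1667)·(2.1667)) / 5 = 14.8333/5 = 2.9667
  S[X_1,X_2] = ((-0.8333)·(0.1667) + (-1.8333)·(1.1667) + (-0.8333)·(0.1667) + (2.1667)·(0.1667) + (-0.8333)·(2.1667) + (2.1667)·(-3.8333)) / 5 = -12.1667/5 = -2.4333
  S[X_2,X_2] = ((0.1667)·(0.1667) + (1.1667)·(1.1667) + (0.1667)·(0.1667) + (0.1667)·(0.1667) + (2.1667)·(2.1667) + (-3.8333)·(-3.8333)) / 5 = 20.8333/5 = 4.1667
  S = [[2.9667, -2.4333],
 [-2.4333, 4.1667]].

Step 3 — invert S. det(S) = 2.9667·4.1667 - (-2.4333)² = 6.44.
  S^{-1} = (1/det) · [[d, -b], [-b, a]] = [[0.647, 0.3778],
 [0.3778, 0.4607]].

Step 4 — quadratic form (x̄ - mu_0)^T · S^{-1} · (x̄ - mu_0):
  S^{-1} · (x̄ - mu_0) = (0.9627, 1.2422),
  (x̄ - mu_0)^T · [...] = (-0.1667)·(0.9627) + (2.8333)·(1.2422) = 3.3592.

Step 5 — scale by n: T² = 6 · 3.3592 = 20.1553.

T² ≈ 20.1553


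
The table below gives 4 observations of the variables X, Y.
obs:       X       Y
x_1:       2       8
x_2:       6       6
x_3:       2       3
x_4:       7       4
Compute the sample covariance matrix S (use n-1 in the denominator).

Step 1 — column means:
  mean(X) = (2 + 6 + 2 + 7) / 4 = 17/4 = 4.25
  mean(Y) = (8 + 6 + 3 + 4) / 4 = 21/4 = 5.25

Step 2 — sample covariance S[i,j] = (1/(n-1)) · Σ_k (x_{k,i} - mean_i) · (x_{k,j} - mean_j), with n-1 = 3.
  S[X,X] = ((-2.25)·(-2.25) + (1.75)·(1.75) + (-2.25)·(-2.25) + (2.75)·(2.75)) / 3 = 20.75/3 = 6.9167
  S[X,Y] = ((-2.25)·(2.75) + (1.75)·(0.75) + (-2.25)·(-2.25) + (2.75)·(-1.25)) / 3 = -3.25/3 = -1.0833
  S[Y,Y] = ((2.75)·(2.75) + (0.75)·(0.75) + (-2.25)·(-2.25) + (-1.25)·(-1.25)) / 3 = 14.75/3 = 4.9167

S is symmetric (S[j,i] = S[i,j]). Assembling:

S = [[6.9167, -1.0833],
 [-1.0833, 4.9167]]


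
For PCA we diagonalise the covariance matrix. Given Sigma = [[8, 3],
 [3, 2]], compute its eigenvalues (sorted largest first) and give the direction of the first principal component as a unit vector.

Step 1 — characteristic polynomial of 2×2 Sigma:
  det(Sigma - λI) = λ² - trace · λ + det = 0.
  trace = 8 + 2 = 10, det = 8·2 - (3)² = 7.
Step 2 — discriminant:
  Δ = trace² - 4·det = 100 - 28 = 72.
Step 3 — eigenvalues:
  λ = (trace ± √Δ)/2 = (10 ± 8.4853)/2,
  λ_1 = 9.2426,  λ_2 = 0.7574.

Step 4 — unit eigenvector for λ_1: solve (Sigma - λ_1 I)v = 0. First row:
  (8 - 9.2426)·v_x + (3)·v_y = 0, i.e. (-1.2426)·v_x + (3)·v_y = 0,
  so v ∝ (b, λ_1 - a) = (3, 1.2426) = u.
  ||u|| = √((3)² + (1.2426)²) = √(10.5442) ≈ 3.2472,
  v_1 = u/||u|| ≈ (0.9239, 0.3827) (||v_1|| = 1).

λ_1 = 9.2426,  λ_2 = 0.7574;  v_1 ≈ (0.9239, 0.3827)


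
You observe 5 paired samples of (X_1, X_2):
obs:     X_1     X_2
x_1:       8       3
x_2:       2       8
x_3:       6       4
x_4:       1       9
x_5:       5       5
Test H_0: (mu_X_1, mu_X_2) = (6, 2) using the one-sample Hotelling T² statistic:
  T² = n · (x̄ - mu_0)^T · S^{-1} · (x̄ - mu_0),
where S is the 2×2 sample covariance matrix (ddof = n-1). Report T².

Step 1 — sample mean vector:
  mean(X_1) = (8 + 2 + 6 + 1 + 5) / 5 = 22/5 = 4.4
  mean(X_2) = (3 + 8 + 4 + 9 + 5) / 5 = 29/5 = 5.8
  x̄ = (4.4, 5.8),  deviation x̄ - mu_0 = (4.4, 5.8) - (6, 2) = (-1.6, 3.8).

Step 2 — sample covariance matrix, S[i,j] = (1/(n-1)) · Σ_k (x_{k,i} - mean_i) · (x_{k,j} - mean_j), divisor n-1 = 4:
  S[X_1,X_1] = ((3.6)·(3.6) + (-2.4)·(-2.4) + (1.6)·(1.6) + (-3.4)·(-3.4) + (0.6)·(0.6)) / 4 = 33.2/4 = 8.3
  S[X_1,X_2] = ((3.6)·(-2.8) + (-2.4)·(2.2) + (1.6)·(-1.8) + (-3.4)·(3.2) + (0.6)·(-0.8)) / 4 = -29.6/4 = -7.4
  S[X_2,X_2] = ((-2.8)·(-2.8) + (2.2)·(2.2) + (-1.8)·(-1.8) + (3.2)·(3.2) + (-0.8)·(-0.8)) / 4 = 26.8/4 = 6.7
  S = [[8.3, -7.4],
 [-7.4, 6.7]].

Step 3 — invert S. det(S) = 8.3·6.7 - (-7.4)² = 0.85.
  S^{-1} = (1/det) · [[d, -b], [-b, a]] = [[7.8824, 8.7059],
 [8.7059, 9.7647]].

Step 4 — quadratic form (x̄ - mu_0)^T · S^{-1} · (x̄ - mu_0):
  S^{-1} · (x̄ - mu_0) = (20.4706, 23.1765),
  (x̄ - mu_0)^T · [...] = (-1.6)·(20.4706) + (3.8)·(23.1765) = 55.3176.

Step 5 — scale by n: T² = 5 · 55.3176 = 276.5882.

T² ≈ 276.5882


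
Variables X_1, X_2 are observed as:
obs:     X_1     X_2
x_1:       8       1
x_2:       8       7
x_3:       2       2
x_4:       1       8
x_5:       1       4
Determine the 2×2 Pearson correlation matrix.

Step 1 — column means:
  mean(X_1) = (8 + 8 + 2 + 1 + 1) / 5 = 20/5 = 4
  mean(X_2) = (1 + 7 + 2 + 8 + 4) / 5 = 22/5 = 4.4

Step 2 — sample variances and covariances s[i,j] = (1/(n-1)) · Σ_k (x_{k,i} - mean_i) · (x_{k,j} - mean_j), with n-1 = 4:
  s[X_1,X_1] = ((4)·(4) + (4)·(4) + (-2)·(-2) + (-3)·(-3) + (-3)·(-3)) / 4 = 54/4 = 13.5
  s[X_1,X_2] = ((4)·(-3.4) + (4)·(2.6) + (-2)·(-2.4) + (-3)·(3.6) + (-3)·(-0.4)) / 4 = -8/4 = -2
  s[X_2,X_2] = ((-3.4)·(-3.4) + (2.6)·(2.6) + (-2.4)·(-2.4) + (3.6)·(3.6) + (-0.4)·(-0.4)) / 4 = 37.2/4 = 9.3
  Sample standard deviations s_i = √(s[i,i]):
  s(X_1) = √(13.5) = 3.6742
  s(X_2) = √(9.3) = 3.0496

Step 3 — r_{ij} = s_{ij} / (s_i · s_j):
  r[X_1,X_1] = 1 (diagonal).
  r[X_1,X_2] = -2 / (3.6742 · 3.0496) = -2 / 11.2049 = -0.1785
  r[X_2,X_2] = 1 (diagonal).

R is symmetric with unit diagonal. Assembling:

R = [[1, -0.1785],
 [-0.1785, 1]]


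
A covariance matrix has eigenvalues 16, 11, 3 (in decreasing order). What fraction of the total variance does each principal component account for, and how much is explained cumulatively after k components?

Step 1 — total variance = trace(Sigma) = Σ λ_i = 16 + 11 + 3 = 30.

Step 2 — fraction explained by component i = λ_i / Σ λ:
  PC1: 16/30 = 0.5333
  PC2: 11/30 = 0.3667
  PC3: 3/30 = 0.1

Step 3 — cumulative fraction after k components = (λ_1 + ... + λ_k) / Σ λ:
  k = 1: 16/30 = 0.5333
  k = 2: (16 + 11)/30 = 27/30 = 0.9
  k = 3: (16 + 11 + 3)/30 = 30/30 = 1

Summary (fraction, with percent):

explained: PC1 0.5333 (53.33%), PC2 0.3667 (36.67%), PC3 0.1 (10%);  cumulative: 0.5333, 0.9, 1


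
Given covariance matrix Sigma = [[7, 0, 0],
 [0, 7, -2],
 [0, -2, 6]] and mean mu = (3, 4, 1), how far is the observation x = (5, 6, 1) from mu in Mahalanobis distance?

Step 1 — centre the observation: (x - mu) = (2, 2, 0).

Step 2 — invert Sigma (cofactor / det for 3×3, or solve directly):
  Sigma^{-1} = [[0.1429, 0, 0],
 [0, 0.1579, 0.0526],
 [0, 0.0526, 0.1842]].

Step 3 — form the quadratic (x - mu)^T · Sigma^{-1} · (x - mu):
  Sigma^{-1} · (x - mu) = (0.2857, 0.3158, 0.1053).
  (x - mu)^T · [Sigma^{-1} · (x - mu)] = (2)·(0.2857) + (2)·(0.3158) + (0)·(0.1053) = 1.203.

Step 4 — take square root: d = √(1.203) ≈ 1.0968.

d(x, mu) = √(1.203) ≈ 1.0968


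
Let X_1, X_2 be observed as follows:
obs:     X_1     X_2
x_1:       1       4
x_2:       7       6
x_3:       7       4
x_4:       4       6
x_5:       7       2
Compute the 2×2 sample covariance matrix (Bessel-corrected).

Step 1 — column means:
  mean(X_1) = (1 + 7 + 7 + 4 + 7) / 5 = 26/5 = 5.2
  mean(X_2) = (4 + 6 + 4 + 6 + 2) / 5 = 22/5 = 4.4

Step 2 — sample covariance S[i,j] = (1/(n-1)) · Σ_k (x_{k,i} - mean_i) · (x_{k,j} - mean_j), with n-1 = 4.
  S[X_1,X_1] = ((-4.2)·(-4.2) + (1.8)·(1.8) + (1.8)·(1.8) + (-1.2)·(-1.2) + (1.8)·(1.8)) / 4 = 28.8/4 = 7.2
  S[X_1,X_2] = ((-4.2)·(-0.4) + (1.8)·(1.6) + (1.8)·(-0.4) + (-1.2)·(1.6) + (1.8)·(-2.4)) / 4 = -2.4/4 = -0.6
  S[X_2,X_2] = ((-0.4)·(-0.4) + (1.6)·(1.6) + (-0.4)·(-0.4) + (1.6)·(1.6) + (-2.4)·(-2.4)) / 4 = 11.2/4 = 2.8

S is symmetric (S[j,i] = S[i,j]). Assembling:

S = [[7.2, -0.6],
 [-0.6, 2.8]]


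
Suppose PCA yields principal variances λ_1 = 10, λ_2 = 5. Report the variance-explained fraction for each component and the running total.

Step 1 — total variance = trace(Sigma) = Σ λ_i = 10 + 5 = 15.

Step 2 — fraction explained by component i = λ_i / Σ λ:
  PC1: 10/15 = 0.6667
  PC2: 5/15 = 0.3333

Step 3 — cumulative fraction after k components = (λ_1 + ... + λ_k) / Σ λ:
  k = 1: 10/15 = 0.6667
  k = 2: (10 + 5)/15 = 15/15 = 1

Summary (fraction, with percent):

explained: PC1 0.6667 (66.67%), PC2 0.3333 (33.33%);  cumulative: 0.6667, 1


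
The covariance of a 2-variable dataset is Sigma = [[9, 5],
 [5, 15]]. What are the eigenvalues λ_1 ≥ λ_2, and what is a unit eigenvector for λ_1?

Step 1 — characteristic polynomial of 2×2 Sigma:
  det(Sigma - λI) = λ² - trace · λ + det = 0.
  trace = 9 + 15 = 24, det = 9·15 - (5)² = 110.
Step 2 — discriminant:
  Δ = trace² - 4·det = 576 - 440 = 136.
Step 3 — eigenvalues:
  λ = (trace ± √Δ)/2 = (24 ± 11.6619)/2,
  λ_1 = 17.831,  λ_2 = 6.169.

Step 4 — unit eigenvector for λ_1: solve (Sigma - λ_1 I)v = 0. First row:
  (9 - 17.831)·v_x + (5)·v_y = 0, i.e. (-8.831)·v_x + (5)·v_y = 0,
  so v ∝ (b, λ_1 - a) = (5, 8.831) = u.
  ||u|| = √((5)² + (8.831)²) = √(102.9857) ≈ 10.1482,
  v_1 = u/||u|| ≈ (0.4927, 0.8702) (||v_1|| = 1).

λ_1 = 17.831,  λ_2 = 6.169;  v_1 ≈ (0.4927, 0.8702)


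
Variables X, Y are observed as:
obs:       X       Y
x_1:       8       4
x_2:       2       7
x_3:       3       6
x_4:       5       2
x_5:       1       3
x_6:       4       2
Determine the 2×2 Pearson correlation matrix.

Step 1 — column means:
  mean(X) = (8 + 2 + 3 + 5 + 1 + 4) / 6 = 23/6 = 3.8333
  mean(Y) = (4 + 7 + 6 + 2 + 3 + 2) / 6 = 24/6 = 4

Step 2 — sample variances and covariances s[i,j] = (1/(n-1)) · Σ_k (x_{k,i} - mean_i) · (x_{k,j} - mean_j), with n-1 = 5:
  s[X,X] = ((4.1667)·(4.1667) + (-1.8333)·(-1.8333) + (-0.8333)·(-0.8333) + (1.1667)·(1.1667) + (-2.8333)·(-2.8333) + (0.1667)·(0.1667)) / 5 = 30.8333/5 = 6.1667
  s[X,Y] = ((4.1667)·(0) + (-1.8333)·(3) + (-0.8333)·(2) + (1.1667)·(-2) + (-2.8333)·(-1) + (0.1667)·(-2)) / 5 = -7/5 = -1.4
  s[Y,Y] = ((0)·(0) + (3)·(3) + (2)·(2) + (-2)·(-2) + (-1)·(-1) + (-2)·(-2)) / 5 = 22/5 = 4.4
  Sample standard deviations s_i = √(s[i,i]):
  s(X) = √(6.1667) = 2.4833
  s(Y) = √(4.4) = 2.0976

Step 3 — r_{ij} = s_{ij} / (s_i · s_j):
  r[X,X] = 1 (diagonal).
  r[X,Y] = -1.4 / (2.4833 · 2.0976) = -1.4 / 5.209 = -0.2688
  r[Y,Y] = 1 (diagonal).

R is symmetric with unit diagonal. Assembling:

R = [[1, -0.2688],
 [-0.2688, 1]]


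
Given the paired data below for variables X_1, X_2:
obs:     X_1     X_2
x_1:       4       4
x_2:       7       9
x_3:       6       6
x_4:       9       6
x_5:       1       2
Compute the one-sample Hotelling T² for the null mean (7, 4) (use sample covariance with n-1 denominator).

Step 1 — sample mean vector:
  mean(X_1) = (4 + 7 + 6 + 9 + 1) / 5 = 27/5 = 5.4
  mean(X_2) = (4 + 9 + 6 + 6 + 2) / 5 = 27/5 = 5.4
  x̄ = (5.4, 5.4),  deviation x̄ - mu_0 = (5.4, 5.4) - (7, 4) = (-1.6, 1.4).

Step 2 — sample covariance matrix, S[i,j] = (1/(n-1)) · Σ_k (x_{k,i} - mean_i) · (x_{k,j} - mean_j), divisor n-1 = 4:
  S[X_1,X_1] = ((-1.4)·(-1.4) + (1.6)·(1.6) + (0.6)·(0.6) + (3.6)·(3.6) + (-4.4)·(-4.4)) / 4 = 37.2/4 = 9.3
  S[X_1,X_2] = ((-1.4)·(-1.4) + (1.6)·(3.6) + (0.6)·(0.6) + (3.6)·(0.6) + (-4.4)·(-3.4)) / 4 = 25.2/4 = 6.3
  S[X_2,X_2] = ((-1.4)·(-1.4) + (3.6)·(3.6) + (0.6)·(0.6) + (0.6)·(0.6) + (-3.4)·(-3.4)) / 4 = 27.2/4 = 6.8
  S = [[9.3, 6.3],
 [6.3, 6.8]].

Step 3 — invert S. det(S) = 9.3·6.8 - (6.3)² = 23.55.
  S^{-1} = (1/det) · [[d, -b], [-b, a]] = [[0.2887, -0.2675],
 [-0.2675, 0.3949]].

Step 4 — quadratic form (x̄ - mu_0)^T · S^{-1} · (x̄ - mu_0):
  S^{-1} · (x̄ - mu_0) = (-0.8365, 0.9809),
  (x̄ - mu_0)^T · [...] = (-1.6)·(-0.8365) + (1.4)·(0.9809) = 2.7117.

Step 5 — scale by n: T² = 5 · 2.7117 = 13.5584.

T² ≈ 13.5584


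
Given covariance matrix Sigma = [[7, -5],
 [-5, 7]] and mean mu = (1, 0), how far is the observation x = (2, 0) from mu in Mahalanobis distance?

Step 1 — centre the observation: (x - mu) = (1, 0).

Step 2 — invert Sigma. det(Sigma) = 7·7 - (-5)² = 24.
  Sigma^{-1} = (1/det) · [[d, -b], [-b, a]] = [[0.2917, 0.2083],
 [0.2083, 0.2917]].

Step 3 — form the quadratic (x - mu)^T · Sigma^{-1} · (x - mu):
  Sigma^{-1} · (x - mu) = (0.2917, 0.2083).
  (x - mu)^T · [Sigma^{-1} · (x - mu)] = (1)·(0.2917) + (0)·(0.2083) = 0.2917.

Step 4 — take square root: d = √(0.2917) ≈ 0.5401.

d(x, mu) = √(0.2917) ≈ 0.5401


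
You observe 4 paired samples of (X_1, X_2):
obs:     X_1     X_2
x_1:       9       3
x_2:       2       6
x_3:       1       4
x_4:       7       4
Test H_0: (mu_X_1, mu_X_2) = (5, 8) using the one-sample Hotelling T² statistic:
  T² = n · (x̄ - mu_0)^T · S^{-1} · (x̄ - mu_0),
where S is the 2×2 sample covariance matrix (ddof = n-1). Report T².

Step 1 — sample mean vector:
  mean(X_1) = (9 + 2 + 1 + 7) / 4 = 19/4 = 4.75
  mean(X_2) = (3 + 6 + 4 + 4) / 4 = 17/4 = 4.25
  x̄ = (4.75, 4.25),  deviation x̄ - mu_0 = (4.75, 4.25) - (5, 8) = (-0.25, -3.75).

Step 2 — sample covariance matrix, S[i,j] = (1/(n-1)) · Σ_k (x_{k,i} - mean_i) · (x_{k,j} - mean_j), divisor n-1 = 3:
  S[X_1,X_1] = ((4.25)·(4.25) + (-2.75)·(-2.75) + (-3.75)·(-3.75) + (2.25)·(2.25)) / 3 = 44.75/3 = 14.9167
  S[X_1,X_2] = ((4.25)·(-1.25) + (-2.75)·(1.75) + (-3.75)·(-0.25) + (2.25)·(-0.25)) / 3 = -9.75/3 = -3.25
  S[X_2,X_2] = ((-1.25)·(-1.25) + (1.75)·(1.75) + (-0.25)·(-0.25) + (-0.25)·(-0.25)) / 3 = 4.75/3 = 1.5833
  S = [[14.9167, -3.25],
 [-3.25, 1.5833]].

Step 3 — invert S. det(S) = 14.9167·1.5833 - (-3.25)² = 13.0556.
  S^{-1} = (1/det) · [[d, -b], [-b, a]] = [[0.1213, 0.2489],
 [0.2489, 1.1426]].

Step 4 — quadratic form (x̄ - mu_0)^T · S^{-1} · (x̄ - mu_0):
  S^{-1} · (x̄ - mu_0) = (-0.9638, -4.3468),
  (x̄ - mu_0)^T · [...] = (-0.25)·(-0.9638) + (-3.75)·(-4.3468) = 16.5415.

Step 5 — scale by n: T² = 4 · 16.5415 = 66.166.

T² ≈ 66.166


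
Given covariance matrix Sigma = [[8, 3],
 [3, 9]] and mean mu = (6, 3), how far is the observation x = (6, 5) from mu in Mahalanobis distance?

Step 1 — centre the observation: (x - mu) = (0, 2).

Step 2 — invert Sigma. det(Sigma) = 8·9 - (3)² = 63.
  Sigma^{-1} = (1/det) · [[d, -b], [-b, a]] = [[0.1429, -0.0476],
 [-0.0476, 0.127]].

Step 3 — form the quadratic (x - mu)^T · Sigma^{-1} · (x - mu):
  Sigma^{-1} · (x - mu) = (-0.0952, 0.254).
  (x - mu)^T · [Sigma^{-1} · (x - mu)] = (0)·(-0.0952) + (2)·(0.254) = 0.5079.

Step 4 — take square root: d = √(0.5079) ≈ 0.7127.

d(x, mu) = √(0.5079) ≈ 0.7127


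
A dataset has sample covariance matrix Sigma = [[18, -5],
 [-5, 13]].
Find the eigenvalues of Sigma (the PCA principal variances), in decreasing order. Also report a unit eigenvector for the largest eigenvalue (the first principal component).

Step 1 — characteristic polynomial of 2×2 Sigma:
  det(Sigma - λI) = λ² - trace · λ + det = 0.
  trace = 18 + 13 = 31, det = 18·13 - (-5)² = 209.
Step 2 — discriminant:
  Δ = trace² - 4·det = 961 - 836 = 125.
Step 3 — eigenvalues:
  λ = (trace ± √Δ)/2 = (31 ± 11.1803)/2,
  λ_1 = 21.0902,  λ_2 = 9.9098.

Step 4 — unit eigenvector for λ_1: solve (Sigma - λ_1 I)v = 0. First row:
  (18 - 21.0902)·v_x + (-5)·v_y = 0, i.e. (-3.0902)·v_x + (-5)·v_y = 0,
  so v ∝ (b, λ_1 - a) = (-5, 3.0902); multiply by -1 so the first entry is positive: u = (5, -3.0902).
  ||u|| = √((5)² + (-3.0902)²) = √(34.5492) ≈ 5.8779,
  v_1 = u/||u|| ≈ (0.8507, -0.5257) (||v_1|| = 1).

λ_1 = 21.0902,  λ_2 = 9.9098;  v_1 ≈ (0.8507, -0.5257)


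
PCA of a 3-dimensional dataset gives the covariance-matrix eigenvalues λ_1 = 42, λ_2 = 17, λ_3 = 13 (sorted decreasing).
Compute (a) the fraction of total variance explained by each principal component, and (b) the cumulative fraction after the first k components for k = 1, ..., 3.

Step 1 — total variance = trace(Sigma) = Σ λ_i = 42 + 17 + 13 = 72.

Step 2 — fraction explained by component i = λ_i / Σ λ:
  PC1: 42/72 = 0.5833
  PC2: 17/72 = 0.2361
  PC3: 13/72 = 0.1806

Step 3 — cumulative fraction after k components = (λ_1 + ... + λ_k) / Σ λ:
  k = 1: 42/72 = 0.5833
  k = 2: (42 + 17)/72 = 59/72 = 0.8194
  k = 3: (42 + 17 + 13)/72 = 72/72 = 1

Summary (fraction, with percent):

explained: PC1 0.5833 (58.33%), PC2 0.2361 (23.61%), PC3 0.1806 (18.06%);  cumulative: 0.5833, 0.8194, 1


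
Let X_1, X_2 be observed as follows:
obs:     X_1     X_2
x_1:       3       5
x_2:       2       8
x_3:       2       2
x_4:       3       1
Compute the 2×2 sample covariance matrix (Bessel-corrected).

Step 1 — column means:
  mean(X_1) = (3 + 2 + 2 + 3) / 4 = 10/4 = 2.5
  mean(X_2) = (5 + 8 + 2 + 1) / 4 = 16/4 = 4

Step 2 — sample covariance S[i,j] = (1/(n-1)) · Σ_k (x_{k,i} - mean_i) · (x_{k,j} - mean_j), with n-1 = 3.
  S[X_1,X_1] = ((0.5)·(0.5) + (-0.5)·(-0.5) + (-0.5)·(-0.5) + (0.5)·(0.5)) / 3 = 1/3 = 0.3333
  S[X_1,X_2] = ((0.5)·(1) + (-0.5)·(4) + (-0.5)·(-2) + (0.5)·(-3)) / 3 = -2/3 = -0.6667
  S[X_2,X_2] = ((1)·(1) + (4)·(4) + (-2)·(-2) + (-3)·(-3)) / 3 = 30/3 = 10

S is symmetric (S[j,i] = S[i,j]). Assembling:

S = [[0.3333, -0.6667],
 [-0.6667, 10]]


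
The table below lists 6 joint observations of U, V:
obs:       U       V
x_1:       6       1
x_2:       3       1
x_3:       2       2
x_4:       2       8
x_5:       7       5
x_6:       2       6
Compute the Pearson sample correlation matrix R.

Step 1 — column means:
  mean(U) = (6 + 3 + 2 + 2 + 7 + 2) / 6 = 22/6 = 3.6667
  mean(V) = (1 + 1 + 2 + 8 + 5 + 6) / 6 = 23/6 = 3.8333

Step 2 — sample variances and covariances s[i,j] = (1/(n-1)) · Σ_k (x_{k,i} - mean_i) · (x_{k,j} - mean_j), with n-1 = 5:
  s[U,U] = ((2.3333)·(2.3333) + (-0.6667)·(-0.6667) + (-1.6667)·(-1.6667) + (-1.6667)·(-1.6667) + (3.3333)·(3.3333) + (-1.6667)·(-1.6667)) / 5 = 25.3333/5 = 5.0667
  s[U,V] = ((2.3333)·(-2.8333) + (-0.6667)·(-2.8333) + (-1.6667)·(-1.8333) + (-1.6667)·(4.1667) + (3.3333)·(1.1667) + (-1.6667)·(2.1667)) / 5 = -8.3333/5 = -1.6667
  s[V,V] = ((-2.8333)·(-2.8333) + (-2.8333)·(-2.8333) + (-1.8333)·(-1.8333) + (4.1667)·(4.1667) + (1.1667)·(1.1667) + (2.1667)·(2.1667)) / 5 = 42.8333/5 = 8.5667
  Sample standard deviations s_i = √(s[i,i]):
  s(U) = √(5.0667) = 2.2509
  s(V) = √(8.5667) = 2.9269

Step 3 — r_{ij} = s_{ij} / (s_i · s_j):
  r[U,U] = 1 (diagonal).
  r[U,V] = -1.6667 / (2.2509 · 2.9269) = -1.6667 / 6.5882 = -0.253
  r[V,V] = 1 (diagonal).

R is symmetric with unit diagonal. Assembling:

R = [[1, -0.253],
 [-0.253, 1]]


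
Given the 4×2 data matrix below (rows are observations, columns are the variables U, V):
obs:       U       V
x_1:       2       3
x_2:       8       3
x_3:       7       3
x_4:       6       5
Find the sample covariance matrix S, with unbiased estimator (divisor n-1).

Step 1 — column means:
  mean(U) = (2 + 8 + 7 + 6) / 4 = 23/4 = 5.75
  mean(V) = (3 + 3 + 3 + 5) / 4 = 14/4 = 3.5

Step 2 — sample covariance S[i,j] = (1/(n-1)) · Σ_k (x_{k,i} - mean_i) · (x_{k,j} - mean_j), with n-1 = 3.
  S[U,U] = ((-3.75)·(-3.75) + (2.25)·(2.25) + (1.25)·(1.25) + (0.25)·(0.25)) / 3 = 20.75/3 = 6.9167
  S[U,V] = ((-3.75)·(-0.5) + (2.25)·(-0.5) + (1.25)·(-0.5) + (0.25)·(1.5)) / 3 = 0.5/3 = 0.1667
  S[V,V] = ((-0.5)·(-0.5) + (-0.5)·(-0.5) + (-0.5)·(-0.5) + (1.5)·(1.5)) / 3 = 3/3 = 1

S is symmetric (S[j,i] = S[i,j]). Assembling:

S = [[6.9167, 0.1667],
 [0.1667, 1]]


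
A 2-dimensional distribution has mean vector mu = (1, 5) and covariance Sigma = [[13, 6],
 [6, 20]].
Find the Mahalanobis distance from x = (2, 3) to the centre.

Step 1 — centre the observation: (x - mu) = (1, -2).

Step 2 — invert Sigma. det(Sigma) = 13·20 - (6)² = 224.
  Sigma^{-1} = (1/det) · [[d, -b], [-b, a]] = [[0.0893, -0.0268],
 [-0.0268, 0.058]].

Step 3 — form the quadratic (x - mu)^T · Sigma^{-1} · (x - mu):
  Sigma^{-1} · (x - mu) = (0.1429, -0.1429).
  (x - mu)^T · [Sigma^{-1} · (x - mu)] = (1)·(0.1429) + (-2)·(-0.1429) = 0.4286.

Step 4 — take square root: d = √(0.4286) ≈ 0.6547.

d(x, mu) = √(0.4286) ≈ 0.6547


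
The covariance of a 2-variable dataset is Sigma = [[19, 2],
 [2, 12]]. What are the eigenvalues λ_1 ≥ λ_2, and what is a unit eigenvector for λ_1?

Step 1 — characteristic polynomial of 2×2 Sigma:
  det(Sigma - λI) = λ² - trace · λ + det = 0.
  trace = 19 + 12 = 31, det = 19·12 - (2)² = 224.
Step 2 — discriminant:
  Δ = trace² - 4·det = 961 - 896 = 65.
Step 3 — eigenvalues:
  λ = (trace ± √Δ)/2 = (31 ± 8.0623)/2,
  λ_1 = 19.5311,  λ_2 = 11.4689.

Step 4 — unit eigenvector for λ_1: solve (Sigma - λ_1 I)v = 0. First row:
  (19 - 19.5311)·v_x + (2)·v_y = 0, i.e. (-0.5311)·v_x + (2)·v_y = 0,
  so v ∝ (b, λ_1 - a) = (2, 0.5311) = u.
  ||u|| = √((2)² + (0.5311)²) = √(4.2821) ≈ 2.0693,
  v_1 = u/||u|| ≈ (0.9665, 0.2567) (||v_1|| = 1).

λ_1 = 19.5311,  λ_2 = 11.4689;  v_1 ≈ (0.9665, 0.2567)


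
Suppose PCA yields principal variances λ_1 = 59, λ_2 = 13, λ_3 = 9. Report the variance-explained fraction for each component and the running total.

Step 1 — total variance = trace(Sigma) = Σ λ_i = 59 + 13 + 9 = 81.

Step 2 — fraction explained by component i = λ_i / Σ λ:
  PC1: 59/81 = 0.7284
  PC2: 13/81 = 0.1605
  PC3: 9/81 = 0.1111

Step 3 — cumulative fraction after k components = (λ_1 + ... + λ_k) / Σ λ:
  k = 1: 59/81 = 0.7284
  k = 2: (59 + 13)/81 = 72/81 = 0.8889
  k = 3: (59 + 13 + 9)/81 = 81/81 = 1

Summary (fraction, with percent):

explained: PC1 0.7284 (72.84%), PC2 0.1605 (16.05%), PC3 0.1111 (11.11%);  cumulative: 0.7284, 0.8889, 1


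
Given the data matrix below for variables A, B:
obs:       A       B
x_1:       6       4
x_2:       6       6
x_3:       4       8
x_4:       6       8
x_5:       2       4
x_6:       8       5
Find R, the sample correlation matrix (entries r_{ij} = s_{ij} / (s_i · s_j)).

Step 1 — column means:
  mean(A) = (6 + 6 + 4 + 6 + 2 + 8) / 6 = 32/6 = 5.3333
  mean(B) = (4 + 6 + 8 + 8 + 4 + 5) / 6 = 35/6 = 5.8333

Step 2 — sample variances and covariances s[i,j] = (1/(n-1)) · Σ_k (x_{k,i} - mean_i) · (x_{k,j} - mean_j), with n-1 = 5:
  s[A,A] = ((0.6667)·(0.6667) + (0.6667)·(0.6667) + (-1.3333)·(-1.3333) + (0.6667)·(0.6667) + (-3.3333)·(-3.3333) + (2.6667)·(2.6667)) / 5 = 21.3333/5 = 4.2667
  s[A,B] = ((0.6667)·(-1.8333) + (0.6667)·(0.1667) + (-1.3333)·(2.1667) + (0.6667)·(2.1667) + (-3.3333)·(-1.8333) + (2.6667)·(-0.8333)) / 5 = 1.3333/5 = 0.2667
  s[B,B] = ((-1.8333)·(-1.8333) + (0.1667)·(0.1667) + (2.1667)·(2.1667) + (2.1667)·(2.1667) + (-1.8333)·(-1.8333) + (-0.8333)·(-0.8333)) / 5 = 16.8333/5 = 3.3667
  Sample standard deviations s_i = √(s[i,i]):
  s(A) = √(4.2667) = 2.0656
  s(B) = √(3.3667) = 1.8348

Step 3 — r_{ij} = s_{ij} / (s_i · s_j):
  r[A,A] = 1 (diagonal).
  r[A,B] = 0.2667 / (2.0656 · 1.8348) = 0.2667 / 3.79 = 0.0704
  r[B,B] = 1 (diagonal).

R is symmetric with unit diagonal. Assembling:

R = [[1, 0.0704],
 [0.0704, 1]]


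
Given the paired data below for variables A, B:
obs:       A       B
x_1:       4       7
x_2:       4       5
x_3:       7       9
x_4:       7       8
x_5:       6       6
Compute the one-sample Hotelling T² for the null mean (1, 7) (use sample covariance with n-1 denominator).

Step 1 — sample mean vector:
  mean(A) = (4 + 4 + 7 + 7 + 6) / 5 = 28/5 = 5.6
  mean(B) = (7 + 5 + 9 + 8 + 6) / 5 = 35/5 = 7
  x̄ = (5.6, 7),  deviation x̄ - mu_0 = (5.6, 7) - (1, 7) = (4.6, 0).

Step 2 — sample covariance matrix, S[i,j] = (1/(n-1)) · Σ_k (x_{k,i} - mean_i) · (x_{k,j} - mean_j), divisor n-1 = 4:
  S[A,A] = ((-1.6)·(-1.6) + (-1.6)·(-1.6) + (1.4)·(1.4) + (1.4)·(1.4) + (0.4)·(0.4)) / 4 = 9.2/4 = 2.3
  S[A,B] = ((-1.6)·(0) + (-1.6)·(-2) + (1.4)·(2) + (1.4)·(1) + (0.4)·(-1)) / 4 = 7/4 = 1.75
  S[B,B] = ((0)·(0) + (-2)·(-2) + (2)·(2) + (1)·(1) + (-1)·(-1)) / 4 = 10/4 = 2.5
  S = [[2.3, 1.75],
 [1.75, 2.5]].

Step 3 — invert S. det(S) = 2.3·2.5 - (1.75)² = 2.6875.
  S^{-1} = (1/det) · [[d, -b], [-b, a]] = [[0.9302, -0.6512],
 [-0.6512, 0.8558]].

Step 4 — quadratic form (x̄ - mu_0)^T · S^{-1} · (x̄ - mu_0):
  S^{-1} · (x̄ - mu_0) = (4.2791, -2.9953),
  (x̄ - mu_0)^T · [...] = (4.6)·(4.2791) + (0)·(-2.9953) = 19.6837.

Step 5 — scale by n: T² = 5 · 19.6837 = 98.4186.

T² ≈ 98.4186


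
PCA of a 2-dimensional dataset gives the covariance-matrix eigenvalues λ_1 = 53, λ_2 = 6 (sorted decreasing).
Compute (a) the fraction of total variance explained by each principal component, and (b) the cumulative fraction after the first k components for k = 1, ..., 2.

Step 1 — total variance = trace(Sigma) = Σ λ_i = 53 + 6 = 59.

Step 2 — fraction explained by component i = λ_i / Σ λ:
  PC1: 53/59 = 0.8983
  PC2: 6/59 = 0.1017

Step 3 — cumulative fraction after k components = (λ_1 + ... + λ_k) / Σ λ:
  k = 1: 53/59 = 0.8983
  k = 2: (53 + 6)/59 = 59/59 = 1

Summary (fraction, with percent):

explained: PC1 0.8983 (89.83%), PC2 0.1017 (10.17%);  cumulative: 0.8983, 1


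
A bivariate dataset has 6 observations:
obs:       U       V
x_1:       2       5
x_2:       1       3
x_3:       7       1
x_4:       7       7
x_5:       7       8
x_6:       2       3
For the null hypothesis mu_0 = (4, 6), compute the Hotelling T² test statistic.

Step 1 — sample mean vector:
  mean(U) = (2 + 1 + 7 + 7 + 7 + 2) / 6 = 26/6 = 4.3333
  mean(V) = (5 + 3 + 1 + 7 + 8 + 3) / 6 = 27/6 = 4.5
  x̄ = (4.3333, 4.5),  deviation x̄ - mu_0 = (4.3333, 4.5) - (4, 6) = (0.3333, -1.5).

Step 2 — sample covariance matrix, S[i,j] = (1/(n-1)) · Σ_k (x_{k,i} - mean_i) · (x_{k,j} - mean_j), divisor n-1 = 5:
  S[U,U] = ((-2.3333)·(-2.3333) + (-3.3333)·(-3.3333) + (2.6667)·(2.6667) + (2.6667)·(2.6667) + (2.6667)·(2.6667) + (-2.3333)·(-2.3333)) / 5 = 43.3333/5 = 8.6667
  S[U,V] = ((-2.3333)·(0.5) + (-3.3333)·(-1.5) + (2.6667)·(-3.5) + (2.6667)·(2.5) + (2.6667)·(3.5) + (-2.3333)·(-1.5)) / 5 = 14/5 = 2.8
  S[V,V] = ((0.5)·(0.5) + (-1.5)·(-1.5) + (-3.5)·(-3.5) + (2.5)·(2.5) + (3.5)·(3.5) + (-1.5)·(-1.5)) / 5 = 35.5/5 = 7.1
  S = [[8.6667, 2.8],
 [2.8, 7.1]].

Step 3 — invert S. det(S) = 8.6667·7.1 - (2.8)² = 53.6933.
  S^{-1} = (1/det) · [[d, -b], [-b, a]] = [[0.1322, -0.0521],
 [-0.0521, 0.1614]].

Step 4 — quadratic form (x̄ - mu_0)^T · S^{-1} · (x̄ - mu_0):
  S^{-1} · (x̄ - mu_0) = (0.1223, -0.2595),
  (x̄ - mu_0)^T · [...] = (0.3333)·(0.1223) + (-1.5)·(-0.2595) = 0.43.

Step 5 — scale by n: T² = 6 · 0.43 = 2.5801.

T² ≈ 2.5801


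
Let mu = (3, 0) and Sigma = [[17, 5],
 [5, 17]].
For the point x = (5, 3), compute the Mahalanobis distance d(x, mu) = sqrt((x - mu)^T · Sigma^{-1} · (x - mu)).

Step 1 — centre the observation: (x - mu) = (2, 3).

Step 2 — invert Sigma. det(Sigma) = 17·17 - (5)² = 264.
  Sigma^{-1} = (1/det) · [[d, -b], [-b, a]] = [[0.0644, -0.0189],
 [-0.0189, 0.0644]].

Step 3 — form the quadratic (x - mu)^T · Sigma^{-1} · (x - mu):
  Sigma^{-1} · (x - mu) = (0.072, 0.1553).
  (x - mu)^T · [Sigma^{-1} · (x - mu)] = (2)·(0.072) + (3)·(0.1553) = 0.6098.

Step 4 — take square root: d = √(0.6098) ≈ 0.7809.

d(x, mu) = √(0.6098) ≈ 0.7809


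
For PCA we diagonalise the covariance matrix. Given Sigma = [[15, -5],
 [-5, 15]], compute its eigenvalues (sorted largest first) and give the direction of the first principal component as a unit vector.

Step 1 — characteristic polynomial of 2×2 Sigma:
  det(Sigma - λI) = λ² - trace · λ + det = 0.
  trace = 15 + 15 = 30, det = 15·15 - (-5)² = 200.
Step 2 — discriminant:
  Δ = trace² - 4·det = 900 - 800 = 100.
Step 3 — eigenvalues:
  λ = (trace ± √Δ)/2 = (30 ± 10)/2,
  λ_1 = 20,  λ_2 = 10.

Step 4 — unit eigenvector for λ_1: solve (Sigma - λ_1 I)v = 0. First row:
  (15 - 20)·v_x + (-5)·v_y = 0, i.e. (-5)·v_x + (-5)·v_y = 0,
  so v ∝ (b, λ_1 - a) = (-5, 5); multiply by -1 so the first entry is positive: u = (5, -5).
  ||u|| = √((5)² + (-5)²) = √(50) ≈ 7.0711,
  v_1 = u/||u|| ≈ (0.7071, -0.7071) (||v_1|| = 1).

λ_1 = 20,  λ_2 = 10;  v_1 ≈ (0.7071, -0.7071)


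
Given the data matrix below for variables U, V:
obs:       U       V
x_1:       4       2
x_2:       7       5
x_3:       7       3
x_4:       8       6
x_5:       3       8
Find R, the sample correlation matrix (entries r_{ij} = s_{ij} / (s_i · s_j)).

Step 1 — column means:
  mean(U) = (4 + 7 + 7 + 8 + 3) / 5 = 29/5 = 5.8
  mean(V) = (2 + 5 + 3 + 6 + 8) / 5 = 24/5 = 4.8

Step 2 — sample variances and covariances s[i,j] = (1/(n-1)) · Σ_k (x_{k,i} - mean_i) · (x_{k,j} - mean_j), with n-1 = 4:
  s[U,U] = ((-1.8)·(-1.8) + (1.2)·(1.2) + (1.2)·(1.2) + (2.2)·(2.2) + (-2.8)·(-2.8)) / 4 = 18.8/4 = 4.7
  s[U,V] = ((-1.8)·(-2.8) + (1.2)·(0.2) + (1.2)·(-1.8) + (2.2)·(1.2) + (-2.8)·(3.2)) / 4 = -3.2/4 = -0.8
  s[V,V] = ((-2.8)·(-2.8) + (0.2)·(0.2) + (-1.8)·(-1.8) + (1.2)·(1.2) + (3.2)·(3.2)) / 4 = 22.8/4 = 5.7
  Sample standard deviations s_i = √(s[i,i]):
  s(U) = √(4.7) = 2.1679
  s(V) = √(5.7) = 2.3875

Step 3 — r_{ij} = s_{ij} / (s_i · s_j):
  r[U,U] = 1 (diagonal).
  r[U,V] = -0.8 / (2.1679 · 2.3875) = -0.8 / 5.1759 = -0.1546
  r[V,V] = 1 (diagonal).

R is symmetric with unit diagonal. Assembling:

R = [[1, -0.1546],
 [-0.1546, 1]]


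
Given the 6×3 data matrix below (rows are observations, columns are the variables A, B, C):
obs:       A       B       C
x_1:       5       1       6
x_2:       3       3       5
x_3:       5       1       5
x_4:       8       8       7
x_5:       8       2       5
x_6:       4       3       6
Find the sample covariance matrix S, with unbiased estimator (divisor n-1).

Step 1 — column means:
  mean(A) = (5 + 3 + 5 + 8 + 8 + 4) / 6 = 33/6 = 5.5
  mean(B) = (1 + 3 + 1 + 8 + 2 + 3) / 6 = 18/6 = 3
  mean(C) = (6 + 5 + 5 + 7 + 5 + 6) / 6 = 34/6 = 5.6667

Step 2 — sample covariance S[i,j] = (1/(n-1)) · Σ_k (x_{k,i} - mean_i) · (x_{k,j} - mean_j), with n-1 = 5.
  S[A,A] = ((-0.5)·(-0.5) + (-2.5)·(-2.5) + (-0.5)·(-0.5) + (2.5)·(2.5) + (2.5)·(2.5) + (-1.5)·(-1.5)) / 5 = 21.5/5 = 4.3
  S[A,B] = ((-0.5)·(-2) + (-2.5)·(0) + (-0.5)·(-2) + (2.5)·(5) + (2.5)·(-1) + (-1.5)·(0)) / 5 = 12/5 = 2.4
  S[A,C] = ((-0.5)·(0.3333) + (-2.5)·(-0.6667) + (-0.5)·(-0.6667) + (2.5)·(1.3333) + (2.5)·(-0.6667) + (-1.5)·(0.3333)) / 5 = 3/5 = 0.6
  S[B,B] = ((-2)·(-2) + (0)·(0) + (-2)·(-2) + (5)·(5) + (-1)·(-1) + (0)·(0)) / 5 = 34/5 = 6.8
  S[B,C] = ((-2)·(0.3333) + (0)·(-0.6667) + (-2)·(-0.6667) + (5)·(1.3333) + (-1)·(-0.6667) + (0)·(0.3333)) / 5 = 8/5 = 1.6
  S[C,C] = ((0.3333)·(0.3333) + (-0.6667)·(-0.6667) + (-0.6667)·(-0.6667) + (1.3333)·(1.3333) + (-0.6667)·(-0.6667) + (0.3333)·(0.3333)) / 5 = 3.3333/5 = 0.6667

S is symmetric (S[j,i] = S[i,j]). Assembling:

S = [[4.3, 2.4, 0.6],
 [2.4, 6.8, 1.6],
 [0.6, 1.6, 0.6667]]


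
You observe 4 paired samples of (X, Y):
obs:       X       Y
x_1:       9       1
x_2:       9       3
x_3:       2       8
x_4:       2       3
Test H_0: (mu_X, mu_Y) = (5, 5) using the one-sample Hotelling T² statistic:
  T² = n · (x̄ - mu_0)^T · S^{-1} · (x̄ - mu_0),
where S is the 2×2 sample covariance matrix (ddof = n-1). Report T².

Step 1 — sample mean vector:
  mean(X) = (9 + 9 + 2 + 2) / 4 = 22/4 = 5.5
  mean(Y) = (1 + 3 + 8 + 3) / 4 = 15/4 = 3.75
  x̄ = (5.5, 3.75),  deviation x̄ - mu_0 = (5.5, 3.75) - (5, 5) = (0.5, -1.25).

Step 2 — sample covariance matrix, S[i,j] = (1/(n-1)) · Σ_k (x_{k,i} - mean_i) · (x_{k,j} - mean_j), divisor n-1 = 3:
  S[X,X] = ((3.5)·(3.5) + (3.5)·(3.5) + (-3.5)·(-3.5) + (-3.5)·(-3.5)) / 3 = 49/3 = 16.3333
  S[X,Y] = ((3.5)·(-2.75) + (3.5)·(-0.75) + (-3.5)·(4.25) + (-3.5)·(-0.75)) / 3 = -24.5/3 = -8.1667
  S[Y,Y] = ((-2.75)·(-2.75) + (-0.75)·(-0.75) + (4.25)·(4.25) + (-0.75)·(-0.75)) / 3 = 26.75/3 = 8.9167
  S = [[16.3333, -8.1667],
 [-8.1667, 8.9167]].

Step 3 — invert S. det(S) = 16.3333·8.9167 - (-8.1667)² = 78.9444.
  S^{-1} = (1/det) · [[d, -b], [-b, a]] = [[0.1129, 0.1034],
 [0.1034, 0.2069]].

Step 4 — quadratic form (x̄ - mu_0)^T · S^{-1} · (x̄ - mu_0):
  S^{-1} · (x̄ - mu_0) = (-0.0728, -0.2069),
  (x̄ - mu_0)^T · [...] = (0.5)·(-0.0728) + (-1.25)·(-0.2069) = 0.2222.

Step 5 — scale by n: T² = 4 · 0.2222 = 0.8888.

T² ≈ 0.8888


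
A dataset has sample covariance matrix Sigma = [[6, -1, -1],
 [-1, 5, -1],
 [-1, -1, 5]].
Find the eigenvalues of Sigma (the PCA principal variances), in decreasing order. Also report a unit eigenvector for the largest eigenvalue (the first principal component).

Step 1 — characteristic polynomial p(λ) = det(λI - Sigma) = λ³ - tr·λ² + c_1·λ - det, where tr = trace, c_1 = sum of the principal 2×2 minors, det = det(Sigma):
  tr = 6 + 5 + 5 = 16,
  c_1 = (6·5 - (-1)²) + (6·5 - (-1)²) + (5·5 - (-1)²) = 29 + 29 + 24 = 82,
  det = 6·(5·5 - (-1)²) - (-1)·((-1)·5 - (-1)·(-1)) + (-1)·((-1)·(-1) - 5·(-1)) = 6·(24) - (-1)·(-6) + (-1)·(6) = 132.
  So p(λ) = λ³ - 16λ² + 82λ - 132.
Step 2 — look for an integer root (rational root theorem: any rational root is an integer divisor of 132). Testing λ = 6:
  p(6) = 216 - 576 + 492 - 132 = 0  ✓
  Dividing out (λ - 6): p(λ) = (λ - 6)(λ² - 10λ + 22).
Step 3 — remaining eigenvalues from the quadratic λ² - 10λ + 22 = 0:
  Δ = 10² - 4·22 = 100 - 88 = 12,  λ = (10 ± √12)/2 = (10 ± 3.4641)/2 ≈ 6.7321 or 3.2679.
  Sorted: λ_1 = 6.7321,  λ_2 = 6,  λ_3 = 3.2679  (check: sum = 16 = tr ✓).

Step 4 — unit eigenvector for λ_1 ≈ 6.7321: v spans the null space of (Sigma - λ_1 I), whose rows are
  r_1 = (-0.7321, -1, -1),  r_2 = (-1, -1.7321, -1),  r_3 = (-1, -1, -1.7321).
  v is orthogonal to every row, so take v ∝ r_1 × r_2 = ((-1)·(-1) - (-1)·(-1.7321), (-1)·(-1) - (-0.7321)·(-1), (-0.7321)·(-1.7321) - (-1)·(-1)) ≈ (-0.7321, 0.2679, 0.2679).
  Rescale (multiply by -1 so the first nonzero entry is positive): u = (0.7321, -0.2679, -0.2679).
  ||u|| = √((0.7321)² + (-0.2679)² + (-0.2679)²) = √(0.6795) ≈ 0.8243,  v_1 = u/||u|| ≈ (0.8881, -0.3251, -0.3251) (||v_1|| = 1).

λ_1 = 6.7321,  λ_2 = 6,  λ_3 = 3.2679;  v_1 ≈ (0.8881, -0.3251, -0.3251)


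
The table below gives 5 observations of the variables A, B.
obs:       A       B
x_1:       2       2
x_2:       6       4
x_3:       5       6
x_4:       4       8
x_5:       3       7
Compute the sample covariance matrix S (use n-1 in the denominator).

Step 1 — column means:
  mean(A) = (2 + 6 + 5 + 4 + 3) / 5 = 20/5 = 4
  mean(B) = (2 + 4 + 6 + 8 + 7) / 5 = 27/5 = 5.4

Step 2 — sample covariance S[i,j] = (1/(n-1)) · Σ_k (x_{k,i} - mean_i) · (x_{k,j} - mean_j), with n-1 = 4.
  S[A,A] = ((-2)·(-2) + (2)·(2) + (1)·(1) + (0)·(0) + (-1)·(-1)) / 4 = 10/4 = 2.5
  S[A,B] = ((-2)·(-3.4) + (2)·(-1.4) + (1)·(0.6) + (0)·(2.6) + (-1)·(1.6)) / 4 = 3/4 = 0.75
  S[B,B] = ((-3.4)·(-3.4) + (-1.4)·(-1.4) + (0.6)·(0.6) + (2.6)·(2.6) + (1.6)·(1.6)) / 4 = 23.2/4 = 5.8

S is symmetric (S[j,i] = S[i,j]). Assembling:

S = [[2.5, 0.75],
 [0.75, 5.8]]


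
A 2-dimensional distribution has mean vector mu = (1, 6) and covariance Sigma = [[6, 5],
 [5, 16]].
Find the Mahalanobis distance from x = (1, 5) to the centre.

Step 1 — centre the observation: (x - mu) = (0, -1).

Step 2 — invert Sigma. det(Sigma) = 6·16 - (5)² = 71.
  Sigma^{-1} = (1/det) · [[d, -b], [-b, a]] = [[0.2254, -0.0704],
 [-0.0704, 0.0845]].

Step 3 — form the quadratic (x - mu)^T · Sigma^{-1} · (x - mu):
  Sigma^{-1} · (x - mu) = (0.0704, -0.0845).
  (x - mu)^T · [Sigma^{-1} · (x - mu)] = (0)·(0.0704) + (-1)·(-0.0845) = 0.0845.

Step 4 — take square root: d = √(0.0845) ≈ 0.2907.

d(x, mu) = √(0.0845) ≈ 0.2907


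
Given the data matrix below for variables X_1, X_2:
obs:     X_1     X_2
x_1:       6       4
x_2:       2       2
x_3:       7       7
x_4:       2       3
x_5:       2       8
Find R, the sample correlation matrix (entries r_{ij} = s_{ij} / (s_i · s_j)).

Step 1 — column means:
  mean(X_1) = (6 + 2 + 7 + 2 + 2) / 5 = 19/5 = 3.8
  mean(X_2) = (4 + 2 + 7 + 3 + 8) / 5 = 24/5 = 4.8

Step 2 — sample variances and covariances s[i,j] = (1/(n-1)) · Σ_k (x_{k,i} - mean_i) · (x_{k,j} - mean_j), with n-1 = 4:
  s[X_1,X_1] = ((2.2)·(2.2) + (-1.8)·(-1.8) + (3.2)·(3.2) + (-1.8)·(-1.8) + (-1.8)·(-1.8)) / 4 = 24.8/4 = 6.2
  s[X_1,X_2] = ((2.2)·(-0.8) + (-1.8)·(-2.8) + (3.2)·(2.2) + (-1.8)·(-1.8) + (-1.8)·(3.2)) / 4 = 7.8/4 = 1.95
  s[X_2,X_2] = ((-0.8)·(-0.8) + (-2.8)·(-2.8) + (2.2)·(2.2) + (-1.8)·(-1.8) + (3.2)·(3.2)) / 4 = 26.8/4 = 6.7
  Sample standard deviations s_i = √(s[i,i]):
  s(X_1) = √(6.2) = 2.49
  s(X_2) = √(6.7) = 2.5884

Step 3 — r_{ij} = s_{ij} / (s_i · s_j):
  r[X_1,X_1] = 1 (diagonal).
  r[X_1,X_2] = 1.95 / (2.49 · 2.5884) = 1.95 / 6.4452 = 0.3026
  r[X_2,X_2] = 1 (diagonal).

R is symmetric with unit diagonal. Assembling:

R = [[1, 0.3026],
 [0.3026, 1]]


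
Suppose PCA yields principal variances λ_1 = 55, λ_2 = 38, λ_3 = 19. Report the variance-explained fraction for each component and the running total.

Step 1 — total variance = trace(Sigma) = Σ λ_i = 55 + 38 + 19 = 112.

Step 2 — fraction explained by component i = λ_i / Σ λ:
  PC1: 55/112 = 0.4911
  PC2: 38/112 = 0.3393
  PC3: 19/112 = 0.1696

Step 3 — cumulative fraction after k components = (λ_1 + ... + λ_k) / Σ λ:
  k = 1: 55/112 = 0.4911
  k = 2: (55 + 38)/112 = 93/112 = 0.8304
  k = 3: (55 + 38 + 19)/112 = 112/112 = 1

Summary (fraction, with percent):

explained: PC1 0.4911 (49.11%), PC2 0.3393 (33.93%), PC3 0.1696 (16.96%);  cumulative: 0.4911, 0.8304, 1


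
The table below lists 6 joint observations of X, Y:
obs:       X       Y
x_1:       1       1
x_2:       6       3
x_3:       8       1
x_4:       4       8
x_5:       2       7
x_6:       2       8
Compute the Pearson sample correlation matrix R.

Step 1 — column means:
  mean(X) = (1 + 6 + 8 + 4 + 2 + 2) / 6 = 23/6 = 3.8333
  mean(Y) = (1 + 3 + 1 + 8 + 7 + 8) / 6 = 28/6 = 4.6667

Step 2 — sample variances and covariances s[i,j] = (1/(n-1)) · Σ_k (x_{k,i} - mean_i) · (x_{k,j} - mean_j), with n-1 = 5:
  s[X,X] = ((-2.8333)·(-2.8333) + (2.1667)·(2.1667) + (4.1667)·(4.1667) + (0.1667)·(0.1667) + (-1.8333)·(-1.8333) + (-1.8333)·(-1.8333)) / 5 = 36.8333/5 = 7.3667
  s[X,Y] = ((-2.8333)·(-3.6667) + (2.1667)·(-1.6667) + (4.1667)·(-3.6667) + (0.1667)·(3.3333) + (-1.8333)·(2.3333) + (-1.8333)·(3.3333)) / 5 = -18.3333/5 = -3.6667
  s[Y,Y] = ((-3.6667)·(-3.6667) + (-1.6667)·(-1.6667) + (-3.6667)·(-3.6667) + (3.3333)·(3.3333) + (2.3333)·(2.3333) + (3.3333)·(3.3333)) / 5 = 57.3333/5 = 11.4667
  Sample standard deviations s_i = √(s[i,i]):
  s(X) = √(7.3667) = 2.7142
  s(Y) = √(11.4667) = 3.3862

Step 3 — r_{ij} = s_{ij} / (s_i · s_j):
  r[X,X] = 1 (diagonal).
  r[X,Y] = -3.6667 / (2.7142 · 3.3862) = -3.6667 / 9.1908 = -0.3989
  r[Y,Y] = 1 (diagonal).

R is symmetric with unit diagonal. Assembling:

R = [[1, -0.3989],
 [-0.3989, 1]]


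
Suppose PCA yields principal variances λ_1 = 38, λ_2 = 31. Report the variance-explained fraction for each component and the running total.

Step 1 — total variance = trace(Sigma) = Σ λ_i = 38 + 31 = 69.

Step 2 — fraction explained by component i = λ_i / Σ λ:
  PC1: 38/69 = 0.5507
  PC2: 31/69 = 0.4493

Step 3 — cumulative fraction after k components = (λ_1 + ... + λ_k) / Σ λ:
  k = 1: 38/69 = 0.5507
  k = 2: (38 + 31)/69 = 69/69 = 1

Summary (fraction, with percent):

explained: PC1 0.5507 (55.07%), PC2 0.4493 (44.93%);  cumulative: 0.5507, 1


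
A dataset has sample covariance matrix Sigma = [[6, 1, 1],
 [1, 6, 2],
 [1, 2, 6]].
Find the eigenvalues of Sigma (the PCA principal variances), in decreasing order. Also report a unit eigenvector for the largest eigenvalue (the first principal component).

Step 1 — characteristic polynomial p(λ) = det(λI - Sigma) = λ³ - tr·λ² + c_1·λ - det, where tr = trace, c_1 = sum of the principal 2×2 minors, det = det(Sigma):
  tr = 6 + 6 + 6 = 18,
  c_1 = (6·6 - (1)²) + (6·6 - (1)²) + (6·6 - (2)²) = 35 + 35 + 32 = 102,
  det = 6·(6·6 - (2)²) - (1)·((1)·6 - (2)·(1)) + (1)·((1)·(2) - 6·(1)) = 6·(32) - (1)·(4) + (1)·(-4) = 184.
  So p(λ) = λ³ - 18λ² + 102λ - 184.
Step 2 — look for an integer root (rational root theorem: any rational root is an integer divisor of 184). Testing λ = 4:
  p(4) = 64 - 288 + 408 - 184 = 0  ✓
  Dividing out (λ - 4): p(λ) = (λ - 4)(λ² - 14λ + 46).
Step 3 — remaining eigenvalues from the quadratic λ² - 14λ + 46 = 0:
  Δ = 14² - 4·46 = 196 - 184 = 12,  λ = (14 ± √12)/2 = (14 ± 3.4641)/2 ≈ 8.7321 or 5.2679.
  Sorted: λ_1 = 8.7321,  λ_2 = 5.2679,  λ_3 = 4  (check: sum = 18 = tr ✓).

Step 4 — unit eigenvector for λ_1 ≈ 8.7321: v spans the null space of (Sigma - λ_1 I), whose rows are
  r_1 = (-2.7321, 1, 1),  r_2 = (1, -2.7321, 2),  r_3 = (1, 2, -2.7321).
  v is orthogonal to every row, so take v ∝ r_1 × r_2 = ((1)·(2) - (1)·(-2.7321), (1)·(1) - (-2.7321)·(2), (-2.7321)·(-2.7321) - (1)·(1)) ≈ (4.7321, 6.4641, 6.4641).
  Let u = (4.7321, 6.4641, 6.4641).
  ||u|| = √((4.7321)² + (6.4641)² + (6.4641)²) = √(105.9615) ≈ 10.2938,  v_1 = u/||u|| ≈ (0.4597, 0.628, 0.628) (||v_1|| = 1).

λ_1 = 8.7321,  λ_2 = 5.2679,  λ_3 = 4;  v_1 ≈ (0.4597, 0.628, 0.628)
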